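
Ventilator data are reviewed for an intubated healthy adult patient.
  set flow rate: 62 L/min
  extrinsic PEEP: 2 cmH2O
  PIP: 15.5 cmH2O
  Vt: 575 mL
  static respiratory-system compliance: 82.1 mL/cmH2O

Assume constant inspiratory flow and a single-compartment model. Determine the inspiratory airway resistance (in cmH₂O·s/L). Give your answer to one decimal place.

Flow: 62 L/min ÷ 60 = 1.0333 L/s.
Equation of motion (constant flow): PIP = Vt/C + R·V̇ + PEEP.
R·V̇ = PIP − Vt/C − PEEP = 15.5 − 575/82.1 − 2 = 15.5 − 7.004 − 2 = 6.496 cmH2O.
R = 6.496 / 1.0333 = 6.287 cmH2O·s/L.

6.3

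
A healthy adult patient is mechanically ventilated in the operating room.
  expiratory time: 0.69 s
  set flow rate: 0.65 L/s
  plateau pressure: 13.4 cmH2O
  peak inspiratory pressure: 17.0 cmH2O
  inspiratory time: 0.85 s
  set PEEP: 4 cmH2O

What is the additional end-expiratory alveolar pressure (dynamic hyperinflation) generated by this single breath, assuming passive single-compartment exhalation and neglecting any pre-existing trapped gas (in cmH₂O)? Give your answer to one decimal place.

Vt = flow × Ti = 0.65 L/s × 0.85 s × 1000 mL/L = 552.5 mL.
R = (PIP − Pplat)/V̇ = (17.0 − 13.4) / 0.65 = 3.6/0.65 = 5.538 cmH2O·s/L.
C = Vt/(Pplat − PEEP) = 552.5 / (13.4 − 4) = 552.5/9.4 = 58.777 mL/cmH2O.
τ = R × C = 5.538 × 0.05878 L/cmH2O = 0.3255 s.
Fraction remaining = e^(−Te/τ) = e^(−0.69/0.3255) = 0.1201; trapped volume = 552.5 × 0.1201 = 66.355 mL.
Additional alveolar pressure from trapping ≈ V_trapped / C = 66.355 / 58.777 = 1.129 cmH2O.

1.1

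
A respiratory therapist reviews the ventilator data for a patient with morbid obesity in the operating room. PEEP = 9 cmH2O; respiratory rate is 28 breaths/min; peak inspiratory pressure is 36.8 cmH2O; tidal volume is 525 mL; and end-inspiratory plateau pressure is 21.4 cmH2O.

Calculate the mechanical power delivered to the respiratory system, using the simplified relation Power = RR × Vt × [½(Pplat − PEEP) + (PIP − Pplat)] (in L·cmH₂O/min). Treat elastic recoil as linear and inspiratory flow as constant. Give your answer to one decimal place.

317.5

Per-breath work = Vt × [½(Pplat−PEEP) + (PIP−Pplat)] = 0.525 × [0.5×12.4 + 15.4] = 0.525 × 21.6 = 11.34 L·cmH2O.
Power = 28 × 11.34 = 317.52 L·cmH2O/min.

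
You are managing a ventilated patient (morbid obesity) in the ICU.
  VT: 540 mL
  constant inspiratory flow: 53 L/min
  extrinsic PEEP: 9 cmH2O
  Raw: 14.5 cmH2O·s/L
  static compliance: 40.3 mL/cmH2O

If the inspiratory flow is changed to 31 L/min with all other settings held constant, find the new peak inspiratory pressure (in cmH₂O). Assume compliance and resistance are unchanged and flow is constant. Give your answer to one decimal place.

29.9

Flow: 53 L/min ÷ 60 = 0.8833 L/s.
New flow: 31 L/min ÷ 60 = 0.5167 L/s.
PIP = Vt/C + R·V̇ + PEEP (constant-flow equation of motion).
Only the resistive term changes: ΔPIP = R × ΔV̇ = 14.5 × (0.5167 − 0.8833) = 14.5 × -0.3666 = -5.316 cmH2O.
Original PIP = 540/40.3 + 14.5×0.8833 + 9 = 35.207 cmH2O; new PIP = 35.207 + (-5.316) = 29.891 cmH2O.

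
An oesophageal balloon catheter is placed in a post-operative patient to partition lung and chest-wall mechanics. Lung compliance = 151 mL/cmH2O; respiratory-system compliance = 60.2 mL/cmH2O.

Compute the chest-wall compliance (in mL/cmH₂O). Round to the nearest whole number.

100

1/Ccw = 1/Crs − 1/CL.
1/Ccw = 1/60.2 − 1/151 = 0.009989.
Ccw = 100.11 mL/cmH2O.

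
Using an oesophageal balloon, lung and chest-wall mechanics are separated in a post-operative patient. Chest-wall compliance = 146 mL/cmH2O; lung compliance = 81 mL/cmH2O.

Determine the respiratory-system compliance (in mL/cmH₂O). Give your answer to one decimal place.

52.1

Lung and chest wall are elastances in series: 1/Crs = 1/CL + 1/Ccw.
1/Crs = 1/81 + 1/146 = 0.01919.
Crs = 52.11 mL/cmH2O.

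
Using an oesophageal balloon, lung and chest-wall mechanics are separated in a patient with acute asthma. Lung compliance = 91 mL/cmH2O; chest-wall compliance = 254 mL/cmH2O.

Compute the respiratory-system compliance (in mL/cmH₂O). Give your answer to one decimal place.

67.0

Lung and chest wall are elastances in series: 1/Crs = 1/CL + 1/Ccw.
1/Crs = 1/91 + 1/254 = 0.01493.
Crs = 66.979 mL/cmH2O.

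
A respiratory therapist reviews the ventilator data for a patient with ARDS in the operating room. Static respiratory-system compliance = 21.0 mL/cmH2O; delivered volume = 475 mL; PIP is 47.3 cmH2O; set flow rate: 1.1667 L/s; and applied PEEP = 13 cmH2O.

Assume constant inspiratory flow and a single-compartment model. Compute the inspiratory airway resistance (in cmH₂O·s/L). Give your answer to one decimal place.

10.0

Equation of motion (constant flow): PIP = Vt/C + R·V̇ + PEEP.
R·V̇ = PIP − Vt/C − PEEP = 47.3 − 475/21.0 − 13 = 47.3 − 22.619 − 13 = 11.681 cmH2O.
R = 11.681 / 1.1667 = 10.012 cmH2O·s/L.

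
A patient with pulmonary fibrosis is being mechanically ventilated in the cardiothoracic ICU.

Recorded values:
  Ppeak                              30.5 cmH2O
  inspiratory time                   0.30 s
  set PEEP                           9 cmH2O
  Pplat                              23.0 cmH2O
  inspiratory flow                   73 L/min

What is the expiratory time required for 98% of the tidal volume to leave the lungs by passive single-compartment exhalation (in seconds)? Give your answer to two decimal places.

0.63

Flow: 73 L/min ÷ 60 = 1.2167 L/s.
Vt = flow × Ti = 1.2167 L/s × 0.30 s × 1000 mL/L = 365.01 mL.
R = (PIP − Pplat)/V̇ = (30.5 − 23.0) / 1.2167 = 7.5/1.2167 = 6.164 cmH2O·s/L.
C = Vt/(Pplat − PEEP) = 365.01 / (23.0 − 9) = 365.01/14.0 = 26.072 mL/cmH2O.
τ = R × C = 6.164 × 0.02607 L/cmH2O = 0.1607 s.
t = −τ·ln(1 − 0.98) = −0.1607·ln(0.02) = 0.6287 s.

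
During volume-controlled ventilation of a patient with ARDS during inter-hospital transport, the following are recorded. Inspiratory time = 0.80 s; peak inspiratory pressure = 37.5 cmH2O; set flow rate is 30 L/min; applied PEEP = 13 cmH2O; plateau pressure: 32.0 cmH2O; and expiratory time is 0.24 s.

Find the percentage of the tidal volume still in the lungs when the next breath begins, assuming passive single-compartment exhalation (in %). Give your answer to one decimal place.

Flow: 30 L/min ÷ 60 = 0.5 L/s.
Vt = flow × Ti = 0.5 L/s × 0.80 s × 1000 mL/L = 400.0 mL.
R = (PIP − Pplat)/V̇ = (37.5 − 32.0) / 0.5 = 5.5/0.5 = 11.0 cmH2O·s/L.
C = Vt/(Pplat − PEEP) = 400.0 / (32.0 − 13) = 400.0/19.0 = 21.053 mL/cmH2O.
τ = R × C = 11.0 × 0.02105 L/cmH2O = 0.2316 s.
Fraction remaining at end-expiration = e^(−Te/τ) = e^(−0.24/0.2316) = 0.3548 → 35.48%.

35.5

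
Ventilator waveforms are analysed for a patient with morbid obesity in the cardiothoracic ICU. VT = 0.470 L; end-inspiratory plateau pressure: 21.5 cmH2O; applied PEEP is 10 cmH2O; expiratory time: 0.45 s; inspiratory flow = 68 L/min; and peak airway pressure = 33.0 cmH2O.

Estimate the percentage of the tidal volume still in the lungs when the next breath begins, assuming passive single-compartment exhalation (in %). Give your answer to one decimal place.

Flow: 68 L/min ÷ 60 = 1.1333 L/s.
R = (PIP − Pplat)/V̇ = (33.0 − 21.5) / 1.1333 = 11.5/1.1333 = 10.147 cmH2O·s/L.
C = Vt/(Pplat − PEEP) = 470.0 / (21.5 − 10) = 470.0/11.5 = 40.87 mL/cmH2O.
τ = R × C = 10.147 × 0.04087 L/cmH2O = 0.4147 s.
Fraction remaining at end-expiration = e^(−Te/τ) = e^(−0.45/0.4147) = 0.3379 → 33.79%.

33.8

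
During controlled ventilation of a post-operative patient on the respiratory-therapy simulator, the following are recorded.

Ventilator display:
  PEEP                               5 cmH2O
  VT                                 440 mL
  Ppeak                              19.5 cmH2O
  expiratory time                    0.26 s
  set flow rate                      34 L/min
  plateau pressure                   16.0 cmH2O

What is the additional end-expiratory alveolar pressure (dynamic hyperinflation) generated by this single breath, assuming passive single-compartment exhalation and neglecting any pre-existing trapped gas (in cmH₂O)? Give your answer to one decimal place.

Flow: 34 L/min ÷ 60 = 0.5667 L/s.
R = (PIP − Pplat)/V̇ = (19.5 − 16.0) / 0.5667 = 3.5/0.5667 = 6.176 cmH2O·s/L.
C = Vt/(Pplat − PEEP) = 440.0 / (16.0 − 5) = 440.0/11.0 = 40.0 mL/cmH2O.
τ = R × C = 6.176 × 0.04 L/cmH2O = 0.247 s.
Fraction remaining = e^(−Te/τ) = e^(−0.26/0.247) = 0.349; trapped volume = 440.0 × 0.349 = 153.56 mL.
Additional alveolar pressure from trapping ≈ V_trapped / C = 153.56 / 40.0 = 3.839 cmH2O.

3.8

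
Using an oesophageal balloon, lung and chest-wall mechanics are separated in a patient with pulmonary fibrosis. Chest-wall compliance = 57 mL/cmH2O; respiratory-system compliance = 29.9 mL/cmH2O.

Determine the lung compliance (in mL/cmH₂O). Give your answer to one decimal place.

62.9

1/CL = 1/Crs − 1/Ccw.
1/CL = 1/29.9 − 1/57 = 0.0159.
CL = 62.893 mL/cmH2O.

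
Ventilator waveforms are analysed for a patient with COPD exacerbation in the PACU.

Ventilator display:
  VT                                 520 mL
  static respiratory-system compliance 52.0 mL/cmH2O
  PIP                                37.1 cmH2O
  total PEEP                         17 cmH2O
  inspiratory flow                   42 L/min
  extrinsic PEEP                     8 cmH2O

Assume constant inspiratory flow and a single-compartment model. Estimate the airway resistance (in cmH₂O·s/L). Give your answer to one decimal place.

14.4

Flow: 42 L/min ÷ 60 = 0.7 L/s.
Total PEEP = 17 cmH2O (set 8 + intrinsic 9); this is the baseline alveolar pressure.
Equation of motion (constant flow): PIP = Vt/C + R·V̇ + PEEP.
R·V̇ = PIP − Vt/C − PEEP = 37.1 − 520/52.0 − 17 = 37.1 − 10.0 − 17 = 10.1 cmH2O.
R = 10.1 / 0.7 = 14.429 cmH2O·s/L.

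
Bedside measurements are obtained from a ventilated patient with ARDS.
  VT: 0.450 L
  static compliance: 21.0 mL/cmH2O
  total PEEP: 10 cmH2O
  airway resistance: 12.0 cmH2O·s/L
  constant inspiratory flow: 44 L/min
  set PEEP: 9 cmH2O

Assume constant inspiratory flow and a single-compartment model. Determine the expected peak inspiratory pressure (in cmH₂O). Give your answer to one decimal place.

Flow: 44 L/min ÷ 60 = 0.7333 L/s.
Total PEEP = 10 cmH2O (set 9 + intrinsic 1); this is the baseline alveolar pressure.
Equation of motion (constant flow): PIP = Vt/C + R·V̇ + PEEP.
PIP = 450/21.0 + 12.0×0.7333 + 10 = 21.429 + 8.8 + 10 = 40.229 cmH2O.

40.2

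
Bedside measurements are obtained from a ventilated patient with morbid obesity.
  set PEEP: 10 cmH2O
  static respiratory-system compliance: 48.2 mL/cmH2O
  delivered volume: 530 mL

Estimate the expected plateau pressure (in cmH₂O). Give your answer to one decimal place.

21.0

Pplat = PEEP + Vt / Cstat = 10 + 530 / 48.2 = 10 + 10.996 = 20.996 cmH2O.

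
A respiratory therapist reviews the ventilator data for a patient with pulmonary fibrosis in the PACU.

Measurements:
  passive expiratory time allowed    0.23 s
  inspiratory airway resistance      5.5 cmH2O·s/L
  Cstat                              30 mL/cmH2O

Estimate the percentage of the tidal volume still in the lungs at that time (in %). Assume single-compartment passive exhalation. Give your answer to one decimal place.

24.8

τ = R × C = 5.5 × 30 mL/cmH2O = 5.5 × 0.030 L/cmH2O = 0.165 s.
Passive exhalation: V(t)/V₀ = e^(−t/τ) = e^(−0.23/0.165) = 0.2481.
Fraction remaining = 0.2481 → 24.81%.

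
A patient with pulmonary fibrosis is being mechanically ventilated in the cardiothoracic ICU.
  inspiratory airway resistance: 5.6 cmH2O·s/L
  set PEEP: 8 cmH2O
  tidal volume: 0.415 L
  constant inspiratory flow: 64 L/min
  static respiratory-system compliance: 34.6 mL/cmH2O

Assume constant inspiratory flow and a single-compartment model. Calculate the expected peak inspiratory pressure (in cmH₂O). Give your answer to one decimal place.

Flow: 64 L/min ÷ 60 = 1.0667 L/s.
Equation of motion (constant flow): PIP = Vt/C + R·V̇ + PEEP.
PIP = 415/34.6 + 5.6×1.0667 + 8 = 11.994 + 5.974 + 8 = 25.968 cmH2O.

26.0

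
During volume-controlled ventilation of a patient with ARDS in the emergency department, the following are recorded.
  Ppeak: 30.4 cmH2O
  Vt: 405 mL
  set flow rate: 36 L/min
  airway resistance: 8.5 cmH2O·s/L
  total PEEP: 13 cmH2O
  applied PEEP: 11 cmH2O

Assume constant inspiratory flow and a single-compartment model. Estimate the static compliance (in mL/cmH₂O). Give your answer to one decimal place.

32.9

Flow: 36 L/min ÷ 60 = 0.6 L/s.
Total PEEP = 13 cmH2O (set 11 + intrinsic 2); this is the baseline alveolar pressure.
Equation of motion (constant flow): PIP = Vt/C + R·V̇ + PEEP.
Vt/C = PIP − R·V̇ − PEEP = 30.4 − 8.5×0.6 − 13 = 30.4 − 5.1 − 13 = 12.3 cmH2O.
C = Vt / 12.3 = 405 / 12.3 = 32.927 mL/cmH2O.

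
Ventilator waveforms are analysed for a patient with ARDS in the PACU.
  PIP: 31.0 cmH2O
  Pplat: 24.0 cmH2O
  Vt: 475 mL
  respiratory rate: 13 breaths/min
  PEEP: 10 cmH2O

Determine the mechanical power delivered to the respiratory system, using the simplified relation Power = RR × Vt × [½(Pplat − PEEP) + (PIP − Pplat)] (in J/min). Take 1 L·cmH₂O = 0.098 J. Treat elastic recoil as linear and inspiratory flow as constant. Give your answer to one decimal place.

8.5

Per-breath work = Vt × [½(Pplat−PEEP) + (PIP−Pplat)] = 0.475 × [0.5×14.0 + 7.0] = 0.475 × 14.0 = 6.65 L·cmH2O.
Power = 13 × 6.65 = 86.45 L·cmH2O/min.
× 0.098 J/(L·cmH2O) → 8.472 J/min.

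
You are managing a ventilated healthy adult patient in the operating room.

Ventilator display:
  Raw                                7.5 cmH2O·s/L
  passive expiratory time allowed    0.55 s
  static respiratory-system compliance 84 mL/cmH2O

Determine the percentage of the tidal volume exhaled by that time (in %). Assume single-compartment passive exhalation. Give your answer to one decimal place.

58.2

τ = R × C = 7.5 × 84 mL/cmH2O = 7.5 × 0.084 L/cmH2O = 0.63 s.
Passive exhalation: V(t)/V₀ = e^(−t/τ) = e^(−0.55/0.63) = 0.4177.
Fraction exhaled = 1 − 0.4177 = 0.5823 → 58.23%.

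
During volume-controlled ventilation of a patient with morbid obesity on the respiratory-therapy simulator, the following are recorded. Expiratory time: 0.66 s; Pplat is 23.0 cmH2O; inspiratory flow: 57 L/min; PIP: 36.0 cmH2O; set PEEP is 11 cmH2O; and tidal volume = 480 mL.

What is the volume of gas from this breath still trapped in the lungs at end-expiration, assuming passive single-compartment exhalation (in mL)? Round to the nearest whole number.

144

Flow: 57 L/min ÷ 60 = 0.95 L/s.
R = (PIP − Pplat)/V̇ = (36.0 − 23.0) / 0.95 = 13.0/0.95 = 13.684 cmH2O·s/L.
C = Vt/(Pplat − PEEP) = 480.0 / (23.0 − 11) = 480.0/12.0 = 40.0 mL/cmH2O.
τ = R × C = 13.684 × 0.04 L/cmH2O = 0.5474 s.
Fraction remaining = e^(−Te/τ) = e^(−0.66/0.5474) = 0.2995.
Trapped volume = 480.0 × 0.2995 = 143.76 mL.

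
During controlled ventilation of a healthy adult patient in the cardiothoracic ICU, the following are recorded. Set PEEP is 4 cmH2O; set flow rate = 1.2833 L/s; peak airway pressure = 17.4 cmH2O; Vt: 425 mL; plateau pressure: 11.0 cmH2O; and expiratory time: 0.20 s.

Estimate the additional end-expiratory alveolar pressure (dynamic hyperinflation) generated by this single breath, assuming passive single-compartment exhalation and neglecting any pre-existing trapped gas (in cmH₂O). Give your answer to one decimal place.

3.6

R = (PIP − Pplat)/V̇ = (17.4 − 11.0) / 1.2833 = 6.4/1.2833 = 4.987 cmH2O·s/L.
C = Vt/(Pplat − PEEP) = 425.0 / (11.0 − 4) = 425.0/7.0 = 60.714 mL/cmH2O.
τ = R × C = 4.987 × 0.06071 L/cmH2O = 0.3028 s.
Fraction remaining = e^(−Te/τ) = e^(−0.20/0.3028) = 0.5166; trapped volume = 425.0 × 0.5166 = 219.56 mL.
Additional alveolar pressure from trapping ≈ V_trapped / C = 219.56 / 60.714 = 3.616 cmH2O.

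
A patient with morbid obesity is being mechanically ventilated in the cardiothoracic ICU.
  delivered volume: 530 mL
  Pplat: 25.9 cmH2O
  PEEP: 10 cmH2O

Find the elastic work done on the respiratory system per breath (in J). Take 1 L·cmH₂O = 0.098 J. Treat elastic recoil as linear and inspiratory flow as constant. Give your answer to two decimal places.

0.41

Elastic work ≈ ½ × (Pplat − PEEP) × Vt = 0.5 × (25.9 − 10) × 0.530 L = 0.5 × 15.9 × 0.530 = 4.214 L·cmH2O.
× 0.098 J/(L·cmH2O) → 0.413 J.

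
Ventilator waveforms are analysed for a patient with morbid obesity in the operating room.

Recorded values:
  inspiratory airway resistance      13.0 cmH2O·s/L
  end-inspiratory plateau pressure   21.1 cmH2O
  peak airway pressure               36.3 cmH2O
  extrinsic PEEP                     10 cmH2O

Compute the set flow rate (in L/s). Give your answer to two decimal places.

flow = (PIP − Pplat) / Raw = 15.2 / 13.0 = 1.169 L/s.

1.17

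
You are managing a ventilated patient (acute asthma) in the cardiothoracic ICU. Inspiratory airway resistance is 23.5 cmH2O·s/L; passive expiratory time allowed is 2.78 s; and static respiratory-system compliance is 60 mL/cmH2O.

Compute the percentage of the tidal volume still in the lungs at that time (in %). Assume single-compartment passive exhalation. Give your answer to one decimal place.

τ = R × C = 23.5 × 60 mL/cmH2O = 23.5 × 0.060 L/cmH2O = 1.41 s.
Passive exhalation: V(t)/V₀ = e^(−t/τ) = e^(−2.78/1.41) = 0.1392.
Fraction remaining = 0.1392 → 13.92%.

13.9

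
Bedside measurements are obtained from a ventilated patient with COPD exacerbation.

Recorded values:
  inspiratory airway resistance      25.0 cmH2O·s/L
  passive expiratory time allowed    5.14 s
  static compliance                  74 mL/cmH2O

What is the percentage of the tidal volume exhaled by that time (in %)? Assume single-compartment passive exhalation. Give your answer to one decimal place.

93.8

τ = R × C = 25.0 × 74 mL/cmH2O = 25.0 × 0.074 L/cmH2O = 1.85 s.
Passive exhalation: V(t)/V₀ = e^(−t/τ) = e^(−5.14/1.85) = 0.06214.
Fraction exhaled = 1 − 0.06214 = 0.9379 → 93.79%.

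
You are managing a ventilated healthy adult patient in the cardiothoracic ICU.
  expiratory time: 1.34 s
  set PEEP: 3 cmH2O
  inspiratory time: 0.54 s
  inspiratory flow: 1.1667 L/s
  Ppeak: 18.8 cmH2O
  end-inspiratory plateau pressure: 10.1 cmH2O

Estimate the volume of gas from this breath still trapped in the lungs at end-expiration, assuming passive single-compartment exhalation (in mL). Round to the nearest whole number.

83

Vt = flow × Ti = 1.1667 L/s × 0.54 s × 1000 mL/L = 630.02 mL.
R = (PIP − Pplat)/V̇ = (18.8 − 10.1) / 1.1667 = 8.7/1.1667 = 7.457 cmH2O·s/L.
C = Vt/(Pplat − PEEP) = 630.02 / (10.1 − 3) = 630.02/7.1 = 88.735 mL/cmH2O.
τ = R × C = 7.457 × 0.08874 L/cmH2O = 0.6617 s.
Fraction remaining = e^(−Te/τ) = e^(−1.34/0.6617) = 0.132.
Trapped volume = 630.02 × 0.132 = 83.163 mL.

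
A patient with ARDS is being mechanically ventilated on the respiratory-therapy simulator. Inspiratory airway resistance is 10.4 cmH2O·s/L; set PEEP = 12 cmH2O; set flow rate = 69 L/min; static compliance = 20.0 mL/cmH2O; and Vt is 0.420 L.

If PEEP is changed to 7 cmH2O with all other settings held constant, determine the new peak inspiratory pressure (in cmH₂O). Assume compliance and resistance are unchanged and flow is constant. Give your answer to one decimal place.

Flow: 69 L/min ÷ 60 = 1.15 L/s.
PIP = Vt/C + R·V̇ + PEEP (constant-flow equation of motion).
Only the baseline term changes: ΔPIP = ΔPEEP = 7 − 12 = -5.0 cmH2O.
Original PIP = 420/20.0 + 10.4×1.15 + 12 = 44.96 cmH2O; new PIP = 44.96 + (-5.0) = 39.96 cmH2O.

40.0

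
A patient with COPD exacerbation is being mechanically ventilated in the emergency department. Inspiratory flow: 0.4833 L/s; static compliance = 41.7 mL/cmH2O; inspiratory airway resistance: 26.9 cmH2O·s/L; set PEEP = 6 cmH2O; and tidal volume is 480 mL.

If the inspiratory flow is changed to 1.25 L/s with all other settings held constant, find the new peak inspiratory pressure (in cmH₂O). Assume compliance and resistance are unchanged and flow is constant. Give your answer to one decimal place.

PIP = Vt/C + R·V̇ + PEEP (constant-flow equation of motion).
Only the resistive term changes: ΔPIP = R × ΔV̇ = 26.9 × (1.25 − 0.4833) = 26.9 × 0.7667 = 20.624 cmH2O.
Original PIP = 480/41.7 + 26.9×0.4833 + 6 = 30.512 cmH2O; new PIP = 30.512 + (20.624) = 51.136 cmH2O.

51.1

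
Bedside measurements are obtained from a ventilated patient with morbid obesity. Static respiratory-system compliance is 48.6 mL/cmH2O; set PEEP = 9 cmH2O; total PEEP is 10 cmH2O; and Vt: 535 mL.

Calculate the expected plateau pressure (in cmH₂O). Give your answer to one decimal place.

End-expiratory occlusion gives total PEEP = 10 cmH2O (intrinsic PEEP = 10 − 9 = 1). Use total PEEP for the elastic gradient.
Pplat = PEEPtotal + Vt / Cstat = 10 + 535 / 48.6 = 10 + 11.008 = 21.008 cmH2O.

21.0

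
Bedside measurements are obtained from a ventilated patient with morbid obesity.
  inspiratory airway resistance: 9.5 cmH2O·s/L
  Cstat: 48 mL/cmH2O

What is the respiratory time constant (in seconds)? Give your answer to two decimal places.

τ = R × C = 9.5 × 48 mL/cmH2O = 9.5 × 0.048 L/cmH2O = 0.456 s.

0.46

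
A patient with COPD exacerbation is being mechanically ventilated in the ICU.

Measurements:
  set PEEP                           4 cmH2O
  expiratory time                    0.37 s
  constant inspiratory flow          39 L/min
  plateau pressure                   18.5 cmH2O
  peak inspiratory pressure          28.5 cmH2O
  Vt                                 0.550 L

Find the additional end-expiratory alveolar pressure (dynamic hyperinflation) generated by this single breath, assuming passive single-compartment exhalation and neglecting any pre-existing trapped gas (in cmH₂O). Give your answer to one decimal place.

Flow: 39 L/min ÷ 60 = 0.65 L/s.
R = (PIP − Pplat)/V̇ = (28.5 − 18.5) / 0.65 = 10.0/0.65 = 15.385 cmH2O·s/L.
C = Vt/(Pplat − PEEP) = 550.0 / (18.5 − 4) = 550.0/14.5 = 37.931 mL/cmH2O.
τ = R × C = 15.385 × 0.03793 L/cmH2O = 0.5836 s.
Fraction remaining = e^(−Te/τ) = e^(−0.37/0.5836) = 0.5305; trapped volume = 550.0 × 0.5305 = 291.78 mL.
Additional alveolar pressure from trapping ≈ V_trapped / C = 291.78 / 37.931 = 7.692 cmH2O.

7.7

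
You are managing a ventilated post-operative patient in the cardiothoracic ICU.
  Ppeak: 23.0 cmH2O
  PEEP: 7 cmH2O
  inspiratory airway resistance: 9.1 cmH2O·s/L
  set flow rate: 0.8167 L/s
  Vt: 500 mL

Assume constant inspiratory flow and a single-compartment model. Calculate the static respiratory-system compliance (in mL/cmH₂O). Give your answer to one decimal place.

58.4

Equation of motion (constant flow): PIP = Vt/C + R·V̇ + PEEP.
Vt/C = PIP − R·V̇ − PEEP = 23.0 − 9.1×0.8167 − 7 = 23.0 − 7.432 − 7 = 8.568 cmH2O.
C = Vt / 8.568 = 500 / 8.568 = 58.357 mL/cmH2O.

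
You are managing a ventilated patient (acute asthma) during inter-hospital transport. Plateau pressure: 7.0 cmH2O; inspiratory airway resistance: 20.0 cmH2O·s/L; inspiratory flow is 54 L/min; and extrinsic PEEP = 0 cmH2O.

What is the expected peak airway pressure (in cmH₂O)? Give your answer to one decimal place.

25.0

Flow: 54 L/min ÷ 60 = 0.9 L/s.
PIP = Pplat + Raw × flow = 7.0 + 20.0 × 0.9 = 7.0 + 18.0 = 25.0 cmH2O.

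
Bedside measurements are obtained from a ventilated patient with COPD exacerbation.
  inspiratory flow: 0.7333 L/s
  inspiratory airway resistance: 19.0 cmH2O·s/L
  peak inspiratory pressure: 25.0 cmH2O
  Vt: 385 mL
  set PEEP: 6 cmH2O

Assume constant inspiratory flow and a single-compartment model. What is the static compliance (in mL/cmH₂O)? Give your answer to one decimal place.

Equation of motion (constant flow): PIP = Vt/C + R·V̇ + PEEP.
Vt/C = PIP − R·V̇ − PEEP = 25.0 − 19.0×0.7333 − 6 = 25.0 − 13.933 − 6 = 5.067 cmH2O.
C = Vt / 5.067 = 385 / 5.067 = 75.982 mL/cmH2O.

76.0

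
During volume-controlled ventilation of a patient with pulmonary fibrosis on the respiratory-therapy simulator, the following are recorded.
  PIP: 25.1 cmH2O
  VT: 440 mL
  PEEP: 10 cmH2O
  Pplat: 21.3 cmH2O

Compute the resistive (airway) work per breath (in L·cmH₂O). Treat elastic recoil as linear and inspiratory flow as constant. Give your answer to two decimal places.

With constant inspiratory flow the resistive pressure is constant at PIP − Pplat = 25.1 − 21.3 = 3.8 cmH2O, so resistive work = 3.8 × 0.440 = 1.672 L·cmH2O.

1.67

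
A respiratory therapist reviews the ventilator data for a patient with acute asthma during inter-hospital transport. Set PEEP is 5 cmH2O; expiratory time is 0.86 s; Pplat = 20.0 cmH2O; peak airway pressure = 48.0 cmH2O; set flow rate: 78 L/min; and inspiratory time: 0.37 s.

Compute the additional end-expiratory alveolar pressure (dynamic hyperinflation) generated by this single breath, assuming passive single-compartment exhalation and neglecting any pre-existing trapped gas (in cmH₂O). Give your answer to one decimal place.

Flow: 78 L/min ÷ 60 = 1.3 L/s.
Vt = flow × Ti = 1.3 L/s × 0.37 s × 1000 mL/L = 481.0 mL.
R = (PIP − Pplat)/V̇ = (48.0 − 20.0) / 1.3 = 28.0/1.3 = 21.538 cmH2O·s/L.
C = Vt/(Pplat − PEEP) = 481.0 / (20.0 − 5) = 481.0/15.0 = 32.067 mL/cmH2O.
τ = R × C = 21.538 × 0.03207 L/cmH2O = 0.6907 s.
Fraction remaining = e^(−Te/τ) = e^(−0.86/0.6907) = 0.2879; trapped volume = 481.0 × 0.2879 = 138.48 mL.
Additional alveolar pressure from trapping ≈ V_trapped / C = 138.48 / 32.067 = 4.318 cmH2O.

4.3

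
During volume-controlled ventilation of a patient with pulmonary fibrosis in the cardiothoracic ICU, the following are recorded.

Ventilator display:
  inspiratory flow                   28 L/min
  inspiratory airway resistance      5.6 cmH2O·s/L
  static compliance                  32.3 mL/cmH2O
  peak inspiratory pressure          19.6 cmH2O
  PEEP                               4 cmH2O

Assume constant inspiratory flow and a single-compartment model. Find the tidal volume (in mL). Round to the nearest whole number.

419

Flow: 28 L/min ÷ 60 = 0.4667 L/s.
Equation of motion (constant flow): PIP = Vt/C + R·V̇ + PEEP.
Vt/C = PIP − R·V̇ − PEEP = 19.6 − 2.614 − 4 = 12.986 cmH2O.
Vt = C × 12.986 = 32.3 × 12.986 = 419.45 mL.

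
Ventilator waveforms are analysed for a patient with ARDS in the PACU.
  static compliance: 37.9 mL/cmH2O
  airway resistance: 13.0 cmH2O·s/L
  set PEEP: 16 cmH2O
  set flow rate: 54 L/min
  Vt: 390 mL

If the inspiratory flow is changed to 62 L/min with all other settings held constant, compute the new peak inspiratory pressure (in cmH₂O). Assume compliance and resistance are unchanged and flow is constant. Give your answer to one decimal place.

Flow: 54 L/min ÷ 60 = 0.9 L/s.
New flow: 62 L/min ÷ 60 = 1.0333 L/s.
PIP = Vt/C + R·V̇ + PEEP (constant-flow equation of motion).
Only the resistive term changes: ΔPIP = R × ΔV̇ = 13.0 × (1.0333 − 0.9) = 13.0 × 0.1333 = 1.733 cmH2O.
Original PIP = 390/37.9 + 13.0×0.9 + 16 = 37.99 cmH2O; new PIP = 37.99 + (1.733) = 39.723 cmH2O.

39.7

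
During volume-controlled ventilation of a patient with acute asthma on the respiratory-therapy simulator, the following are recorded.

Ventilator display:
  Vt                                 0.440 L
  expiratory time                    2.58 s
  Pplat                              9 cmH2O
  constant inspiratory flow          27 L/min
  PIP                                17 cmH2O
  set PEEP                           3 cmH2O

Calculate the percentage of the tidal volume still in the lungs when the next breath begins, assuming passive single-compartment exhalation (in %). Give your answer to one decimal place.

Flow: 27 L/min ÷ 60 = 0.45 L/s.
R = (PIP − Pplat)/V̇ = (17 − 9) / 0.45 = 8.0/0.45 = 17.778 cmH2O·s/L.
C = Vt/(Pplat − PEEP) = 440.0 / (9 − 3) = 440.0/6.0 = 73.333 mL/cmH2O.
τ = R × C = 17.778 × 0.07333 L/cmH2O = 1.304 s.
Fraction remaining at end-expiration = e^(−Te/τ) = e^(−2.58/1.304) = 0.1383 → 13.83%.

13.8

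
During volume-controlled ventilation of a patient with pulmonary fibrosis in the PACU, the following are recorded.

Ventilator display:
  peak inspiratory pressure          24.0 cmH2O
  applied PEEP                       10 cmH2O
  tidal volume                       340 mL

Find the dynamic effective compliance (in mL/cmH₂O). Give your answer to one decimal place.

Dynamic compliance = Vt / (PIP − PEEP) = 340 / (24.0 − 10) = 340 / 14.0 = 24.286 mL/cmH2O.

24.3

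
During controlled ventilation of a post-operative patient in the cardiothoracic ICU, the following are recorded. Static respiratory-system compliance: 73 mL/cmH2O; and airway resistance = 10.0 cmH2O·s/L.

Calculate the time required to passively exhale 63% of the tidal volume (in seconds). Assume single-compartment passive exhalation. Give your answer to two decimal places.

0.73

τ = R × C = 10.0 × 73 mL/cmH2O = 10.0 × 0.073 L/cmH2O = 0.73 s.
Exhaled fraction f = 1 − e^(−t/τ) → t = −τ·ln(1 − f) = −0.73·ln(0.37) = 0.7258 s.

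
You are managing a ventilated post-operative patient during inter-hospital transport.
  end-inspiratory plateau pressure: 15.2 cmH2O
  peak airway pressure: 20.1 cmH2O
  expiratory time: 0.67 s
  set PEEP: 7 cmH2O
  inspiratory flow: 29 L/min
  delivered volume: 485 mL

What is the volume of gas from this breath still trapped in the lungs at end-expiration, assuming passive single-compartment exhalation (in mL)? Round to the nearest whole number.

159

Flow: 29 L/min ÷ 60 = 0.4833 L/s.
R = (PIP − Pplat)/V̇ = (20.1 − 15.2) / 0.4833 = 4.9/0.4833 = 10.139 cmH2O·s/L.
C = Vt/(Pplat − PEEP) = 485.0 / (15.2 − 7) = 485.0/8.2 = 59.146 mL/cmH2O.
τ = R × C = 10.139 × 0.05915 L/cmH2O = 0.5997 s.
Fraction remaining = e^(−Te/τ) = e^(−0.67/0.5997) = 0.3272.
Trapped volume = 485.0 × 0.3272 = 158.69 mL.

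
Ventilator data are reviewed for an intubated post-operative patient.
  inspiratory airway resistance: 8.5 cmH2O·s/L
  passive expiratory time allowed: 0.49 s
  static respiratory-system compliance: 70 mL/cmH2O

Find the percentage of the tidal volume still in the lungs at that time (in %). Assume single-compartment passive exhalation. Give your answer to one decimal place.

43.9

τ = R × C = 8.5 × 70 mL/cmH2O = 8.5 × 0.070 L/cmH2O = 0.595 s.
Passive exhalation: V(t)/V₀ = e^(−t/τ) = e^(−0.49/0.595) = 0.4389.
Fraction remaining = 0.4389 → 43.89%.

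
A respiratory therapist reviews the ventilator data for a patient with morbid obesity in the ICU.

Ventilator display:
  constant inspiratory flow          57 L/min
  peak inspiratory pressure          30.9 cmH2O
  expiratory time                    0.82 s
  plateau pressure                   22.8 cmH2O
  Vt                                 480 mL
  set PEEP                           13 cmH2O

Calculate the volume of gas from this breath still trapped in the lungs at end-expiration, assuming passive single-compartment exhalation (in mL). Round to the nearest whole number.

Flow: 57 L/min ÷ 60 = 0.95 L/s.
R = (PIP − Pplat)/V̇ = (30.9 − 22.8) / 0.95 = 8.1/0.95 = 8.526 cmH2O·s/L.
C = Vt/(Pplat − PEEP) = 480.0 / (22.8 − 13) = 480.0/9.8 = 48.98 mL/cmH2O.
τ = R × C = 8.526 × 0.04898 L/cmH2O = 0.4176 s.
Fraction remaining = e^(−Te/τ) = e^(−0.82/0.4176) = 0.1404.
Trapped volume = 480.0 × 0.1404 = 67.392 mL.

67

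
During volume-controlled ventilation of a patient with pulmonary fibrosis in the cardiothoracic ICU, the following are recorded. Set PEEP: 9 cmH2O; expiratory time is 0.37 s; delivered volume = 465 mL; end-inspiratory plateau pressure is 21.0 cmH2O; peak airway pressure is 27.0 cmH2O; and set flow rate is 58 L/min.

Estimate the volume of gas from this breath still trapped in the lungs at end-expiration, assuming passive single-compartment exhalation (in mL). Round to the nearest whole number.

100

Flow: 58 L/min ÷ 60 = 0.9667 L/s.
R = (PIP − Pplat)/V̇ = (27.0 − 21.0) / 0.9667 = 6.0/0.9667 = 6.207 cmH2O·s/L.
C = Vt/(Pplat − PEEP) = 465.0 / (21.0 − 9) = 465.0/12.0 = 38.75 mL/cmH2O.
τ = R × C = 6.207 × 0.03875 L/cmH2O = 0.2405 s.
Fraction remaining = e^(−Te/τ) = e^(−0.37/0.2405) = 0.2147.
Trapped volume = 465.0 × 0.2147 = 99.836 mL.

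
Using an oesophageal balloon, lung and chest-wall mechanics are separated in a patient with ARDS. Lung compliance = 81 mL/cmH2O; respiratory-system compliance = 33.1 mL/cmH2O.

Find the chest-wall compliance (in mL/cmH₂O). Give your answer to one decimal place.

56.0

1/Ccw = 1/Crs − 1/CL.
1/Ccw = 1/33.1 − 1/81 = 0.01787.
Ccw = 55.96 mL/cmH2O.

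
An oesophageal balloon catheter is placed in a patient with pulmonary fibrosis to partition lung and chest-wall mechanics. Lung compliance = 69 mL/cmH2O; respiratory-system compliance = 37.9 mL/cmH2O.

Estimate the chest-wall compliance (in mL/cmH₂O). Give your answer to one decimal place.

1/Ccw = 1/Crs − 1/CL.
1/Ccw = 1/37.9 − 1/69 = 0.01189.
Ccw = 84.104 mL/cmH2O.

84.1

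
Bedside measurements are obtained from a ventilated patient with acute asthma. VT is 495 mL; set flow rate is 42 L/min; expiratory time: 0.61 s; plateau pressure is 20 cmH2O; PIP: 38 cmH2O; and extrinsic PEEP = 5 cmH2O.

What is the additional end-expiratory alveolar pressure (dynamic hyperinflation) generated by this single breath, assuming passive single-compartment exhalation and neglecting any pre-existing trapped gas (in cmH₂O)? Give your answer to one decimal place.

7.3

Flow: 42 L/min ÷ 60 = 0.7 L/s.
R = (PIP − Pplat)/V̇ = (38 − 20) / 0.7 = 18.0/0.7 = 25.714 cmH2O·s/L.
C = Vt/(Pplat − PEEP) = 495.0 / (20 − 5) = 495.0/15.0 = 33.0 mL/cmH2O.
τ = R × C = 25.714 × 0.033 L/cmH2O = 0.8486 s.
Fraction remaining = e^(−Te/τ) = e^(−0.61/0.8486) = 0.4873; trapped volume = 495.0 × 0.4873 = 241.21 mL.
Additional alveolar pressure from trapping ≈ V_trapped / C = 241.21 / 33.0 = 7.309 cmH2O.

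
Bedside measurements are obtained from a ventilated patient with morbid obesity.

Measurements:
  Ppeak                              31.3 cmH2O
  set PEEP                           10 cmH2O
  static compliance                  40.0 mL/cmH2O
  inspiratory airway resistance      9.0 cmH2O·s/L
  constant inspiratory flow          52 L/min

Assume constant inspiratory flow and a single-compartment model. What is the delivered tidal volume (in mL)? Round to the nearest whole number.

540

Flow: 52 L/min ÷ 60 = 0.8667 L/s.
Equation of motion (constant flow): PIP = Vt/C + R·V̇ + PEEP.
Vt/C = PIP − R·V̇ − PEEP = 31.3 − 7.8 − 10 = 13.5 cmH2O.
Vt = C × 13.5 = 40.0 × 13.5 = 540.0 mL.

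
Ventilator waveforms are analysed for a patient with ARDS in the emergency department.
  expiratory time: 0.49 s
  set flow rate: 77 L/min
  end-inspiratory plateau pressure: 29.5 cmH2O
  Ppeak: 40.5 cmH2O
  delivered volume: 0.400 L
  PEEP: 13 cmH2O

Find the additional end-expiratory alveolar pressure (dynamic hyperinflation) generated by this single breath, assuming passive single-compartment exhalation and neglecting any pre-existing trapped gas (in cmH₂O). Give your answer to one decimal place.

1.6

Flow: 77 L/min ÷ 60 = 1.2833 L/s.
R = (PIP − Pplat)/V̇ = (40.5 − 29.5) / 1.2833 = 11.0/1.2833 = 8.572 cmH2O·s/L.
C = Vt/(Pplat − PEEP) = 400.0 / (29.5 − 13) = 400.0/16.5 = 24.242 mL/cmH2O.
τ = R × C = 8.572 × 0.02424 L/cmH2O = 0.2078 s.
Fraction remaining = e^(−Te/τ) = e^(−0.49/0.2078) = 0.09461; trapped volume = 400.0 × 0.09461 = 37.844 mL.
Additional alveolar pressure from trapping ≈ V_trapped / C = 37.844 / 24.242 = 1.561 cmH2O.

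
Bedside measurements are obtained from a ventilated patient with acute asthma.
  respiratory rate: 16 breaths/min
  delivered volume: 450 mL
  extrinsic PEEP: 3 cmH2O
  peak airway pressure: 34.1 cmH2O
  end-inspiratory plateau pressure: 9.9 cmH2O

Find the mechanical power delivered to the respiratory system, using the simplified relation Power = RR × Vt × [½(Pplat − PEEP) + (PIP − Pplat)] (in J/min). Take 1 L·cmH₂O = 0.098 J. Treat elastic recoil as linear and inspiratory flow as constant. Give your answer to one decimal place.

19.5

Per-breath work = Vt × [½(Pplat−PEEP) + (PIP−Pplat)] = 0.450 × [0.5×6.9 + 24.2] = 0.450 × 27.65 = 12.443 L·cmH2O.
Power = 16 × 12.443 = 199.09 L·cmH2O/min.
× 0.098 J/(L·cmH2O) → 19.511 J/min.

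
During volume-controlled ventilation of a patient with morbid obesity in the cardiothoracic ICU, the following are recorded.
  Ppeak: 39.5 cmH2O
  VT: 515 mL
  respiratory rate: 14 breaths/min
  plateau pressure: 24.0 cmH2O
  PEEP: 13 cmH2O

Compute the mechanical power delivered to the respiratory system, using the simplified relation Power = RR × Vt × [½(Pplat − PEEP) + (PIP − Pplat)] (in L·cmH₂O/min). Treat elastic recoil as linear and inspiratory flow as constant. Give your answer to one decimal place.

151.4

Per-breath work = Vt × [½(Pplat−PEEP) + (PIP−Pplat)] = 0.515 × [0.5×11.0 + 15.5] = 0.515 × 21.0 = 10.815 L·cmH2O.
Power = 14 × 10.815 = 151.41 L·cmH2O/min.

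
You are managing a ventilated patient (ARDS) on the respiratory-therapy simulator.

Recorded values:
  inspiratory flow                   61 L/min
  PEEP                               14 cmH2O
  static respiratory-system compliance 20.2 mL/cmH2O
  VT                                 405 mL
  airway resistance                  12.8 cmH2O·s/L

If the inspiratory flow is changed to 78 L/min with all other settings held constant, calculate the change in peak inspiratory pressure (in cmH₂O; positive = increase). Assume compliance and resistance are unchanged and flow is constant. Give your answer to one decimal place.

Flow: 61 L/min ÷ 60 = 1.0167 L/s.
New flow: 78 L/min ÷ 60 = 1.3 L/s.
PIP = Vt/C + R·V̇ + PEEP (constant-flow equation of motion).
Only the resistive term changes: ΔPIP = R × ΔV̇ = 12.8 × (1.3 − 1.0167) = 12.8 × 0.2833 = 3.626 cmH2O.

3.6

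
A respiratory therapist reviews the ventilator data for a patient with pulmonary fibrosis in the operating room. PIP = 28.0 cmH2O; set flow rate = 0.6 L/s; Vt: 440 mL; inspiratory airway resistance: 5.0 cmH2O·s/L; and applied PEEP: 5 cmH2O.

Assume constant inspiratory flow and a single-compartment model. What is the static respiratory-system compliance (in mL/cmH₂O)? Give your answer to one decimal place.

Equation of motion (constant flow): PIP = Vt/C + R·V̇ + PEEP.
Vt/C = PIP − R·V̇ − PEEP = 28.0 − 5.0×0.6 − 5 = 28.0 − 3.0 − 5 = 20.0 cmH2O.
C = Vt / 20.0 = 440 / 20.0 = 22.0 mL/cmH2O.

22.0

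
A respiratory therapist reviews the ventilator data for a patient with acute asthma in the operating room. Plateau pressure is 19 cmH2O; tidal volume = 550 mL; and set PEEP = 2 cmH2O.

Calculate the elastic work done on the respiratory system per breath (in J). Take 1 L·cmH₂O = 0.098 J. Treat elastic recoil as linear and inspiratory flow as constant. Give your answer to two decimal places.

Elastic work ≈ ½ × (Pplat − PEEP) × Vt = 0.5 × (19 − 2) × 0.550 L = 0.5 × 17.0 × 0.550 = 4.675 L·cmH2O.
× 0.098 J/(L·cmH2O) → 0.4582 J.

0.46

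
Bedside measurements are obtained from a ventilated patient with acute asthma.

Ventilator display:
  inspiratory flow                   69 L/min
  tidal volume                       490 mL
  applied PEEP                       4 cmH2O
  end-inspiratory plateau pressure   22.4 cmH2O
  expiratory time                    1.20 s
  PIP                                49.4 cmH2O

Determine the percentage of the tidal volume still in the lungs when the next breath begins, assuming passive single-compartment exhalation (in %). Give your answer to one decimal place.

14.7

Flow: 69 L/min ÷ 60 = 1.15 L/s.
R = (PIP − Pplat)/V̇ = (49.4 − 22.4) / 1.15 = 27.0/1.15 = 23.478 cmH2O·s/L.
C = Vt/(Pplat − PEEP) = 490.0 / (22.4 − 4) = 490.0/18.4 = 26.63 mL/cmH2O.
τ = R × C = 23.478 × 0.02663 L/cmH2O = 0.6252 s.
Fraction remaining at end-expiration = e^(−Te/τ) = e^(−1.20/0.6252) = 0.1467 → 14.67%.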